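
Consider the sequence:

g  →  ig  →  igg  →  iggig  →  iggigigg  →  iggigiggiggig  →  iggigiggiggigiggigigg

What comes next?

Each term (from the third on) is the previous term followed by the one before it: term 3 = ig·g = igg.
Continuing: iggigiggiggigiggigigg · iggigiggiggig gives term 8.

iggigiggiggigiggigiggiggigiggiggig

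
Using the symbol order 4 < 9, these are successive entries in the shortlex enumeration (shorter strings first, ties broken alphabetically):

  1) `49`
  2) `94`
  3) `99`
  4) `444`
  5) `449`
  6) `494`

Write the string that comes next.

499

The successor of 494 increments the rightmost position that isn't already 9 and resets every position after it to 4.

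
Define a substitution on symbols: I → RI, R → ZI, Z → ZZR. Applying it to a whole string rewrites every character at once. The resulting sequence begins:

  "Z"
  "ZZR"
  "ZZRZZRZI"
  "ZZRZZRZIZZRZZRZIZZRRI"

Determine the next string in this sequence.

Rewriting the 21 symbols of ZZRZZRZIZZRZZRZIZZRRI one by one yields ZZR ZZR ZI ZZR ZZR ZI ZZR RI ZZR ZZR ZI ZZR ZZR ZI ZZR RI ZZR ZZR ZI ZI RI; concatenated:

ZZRZZRZIZZRZZRZIZZRRIZZRZZRZIZZRZZRZIZZRRIZZRZZRZIZIRI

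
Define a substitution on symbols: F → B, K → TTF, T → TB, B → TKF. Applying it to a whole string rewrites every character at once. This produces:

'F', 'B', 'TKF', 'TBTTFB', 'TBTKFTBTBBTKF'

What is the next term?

Applying the rule to each of the 13 symbols of TBTKFTBTBBTKF gives the pieces TB TKF TB TTF B TB TKF TB TKF TKF TB TTF B, which concatenate to the answer.

TBTKFTBTTFBTBTKFTBTKFTKFTBTTFB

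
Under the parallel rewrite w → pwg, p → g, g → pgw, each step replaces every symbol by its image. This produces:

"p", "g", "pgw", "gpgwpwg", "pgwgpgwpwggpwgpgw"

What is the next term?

Applying the rule to each of the 17 symbols of pgwgpgwpwggpwgpgw gives the pieces g pgw pwg pgw g pgw pwg g pwg pgw pgw g pwg pgw g pgw pwg, which concatenate to the answer.

gpgwpwgpgwgpgwpwggpwgpgwpgwgpwgpgwgpgwpwg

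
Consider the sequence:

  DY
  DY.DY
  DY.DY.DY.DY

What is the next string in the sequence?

Each string is two copies of the previous one joined by '.'.
So the next term is two copies of DY.DY.DY.DY with '.' between the halves.

DY.DY.DY.DY.DY.DY.DY.DY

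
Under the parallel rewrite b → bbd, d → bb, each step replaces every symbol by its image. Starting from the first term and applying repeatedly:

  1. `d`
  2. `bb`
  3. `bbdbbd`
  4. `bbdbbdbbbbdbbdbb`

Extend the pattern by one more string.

bbdbbdbbbbdbbdbbbbdbbdbbdbbdbbbbdbbdbbbbdbbd

Replace each of the 16 characters of bbdbbdbbbbdbbdbb in place — bbd bbd bb bbd bbd bb bbd bbd bbd bbd bb bbd bbd bb bbd bbd — and concatenate.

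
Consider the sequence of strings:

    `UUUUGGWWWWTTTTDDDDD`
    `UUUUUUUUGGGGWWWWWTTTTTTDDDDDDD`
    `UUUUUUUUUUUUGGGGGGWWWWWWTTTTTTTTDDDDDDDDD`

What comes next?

UUUUUUUUUUUUUUUUGGGGGGGGWWWWWWWTTTTTTTTTTDDDDDDDDDDD

Each string has the form U^{4n} G^{2n} W^{n+3} T^{2n+2} D^{2n+3} (n = 1, 2, …).
At n = 4 the blocks have lengths 16, 8, 7, 10, 11.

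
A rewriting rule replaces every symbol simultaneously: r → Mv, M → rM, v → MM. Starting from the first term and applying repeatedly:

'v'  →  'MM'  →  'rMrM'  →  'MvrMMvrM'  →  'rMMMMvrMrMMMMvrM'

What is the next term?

MvrMrMrMrMMMMvrMMvrMrMrMrMMMMvrM

Replace each of the 16 characters of rMMMMvrMrMMMMvrM in place — Mv rM rM rM rM MM Mv rM Mv rM rM rM rM MM Mv rM — and concatenate.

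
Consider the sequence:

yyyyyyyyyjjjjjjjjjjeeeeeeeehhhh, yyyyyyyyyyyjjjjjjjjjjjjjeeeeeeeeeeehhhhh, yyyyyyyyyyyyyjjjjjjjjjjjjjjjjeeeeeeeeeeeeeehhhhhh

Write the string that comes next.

Term n consists of 2n+3 y's, followed by 3n+1 j's, followed by 3n-1 e's, followed by n+1 h's, where the shown terms are n = 3, 4, 5.
Setting n = 6 gives 15, 19, 17, 7 characters in each block.

yyyyyyyyyyyyyyyjjjjjjjjjjjjjjjjjjjeeeeeeeeeeeeeeeeehhhhhhh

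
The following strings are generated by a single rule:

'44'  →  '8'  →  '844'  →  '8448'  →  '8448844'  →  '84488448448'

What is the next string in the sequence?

844884484488448844

Each term (from the third on) is the previous term followed by the one before it: term 3 = 8·44 = 844.
The next term joins 84488448448 and 8448844.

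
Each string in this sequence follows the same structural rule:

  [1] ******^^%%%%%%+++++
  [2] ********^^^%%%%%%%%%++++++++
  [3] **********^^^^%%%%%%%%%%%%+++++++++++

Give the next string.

Term n consists of 2n+2 *'s, followed by n ^'s, followed by 3n %'s, followed by 3n-1 +'s, where the shown terms are n = 2, 3, 4.
For the next term, n = 5, so the run lengths are 12, 5, 15, 14.

************^^^^^%%%%%%%%%%%%%%%++++++++++++++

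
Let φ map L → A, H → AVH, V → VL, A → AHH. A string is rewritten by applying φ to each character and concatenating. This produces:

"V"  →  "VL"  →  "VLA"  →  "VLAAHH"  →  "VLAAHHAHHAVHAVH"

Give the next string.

VLAAHHAHHAVHAVHAHHAVHAVHAHHVLAVHAHHVLAVH

φ(VLAAHHAHHAVHAVH) expands symbol-by-symbol to VL A AHH AHH AVH AVH AHH AVH AVH AHH VL AVH AHH VL AVH; joining the 15 pieces gives the next term.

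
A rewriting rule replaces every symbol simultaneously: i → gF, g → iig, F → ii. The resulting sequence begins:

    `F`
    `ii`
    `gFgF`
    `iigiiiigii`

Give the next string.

Apply φ to iigiiiigii symbol by symbol: i→gF, i→gF, g→iig, i→gF, i→gF, i→gF, i→gF, g→iig, i→gF, i→gF; joined: gF gF iig gF gF gF gF iig gF gF.

gFgFiiggFgFgFgFiiggFgF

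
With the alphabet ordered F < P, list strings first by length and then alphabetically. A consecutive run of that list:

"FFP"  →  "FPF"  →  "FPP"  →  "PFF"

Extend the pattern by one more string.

Find the rightmost character of PFF below P, bump it to the next letter, and reset everything to its right to F.

PFP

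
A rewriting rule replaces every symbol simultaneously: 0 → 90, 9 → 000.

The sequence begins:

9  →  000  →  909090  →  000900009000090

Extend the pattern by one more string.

φ(000900009000090) expands symbol-by-symbol to 90 90 90 000 90 90 90 90 000 90 90 90 90 000 90; joining the 15 pieces gives the next term.

909090000909090900009090909000090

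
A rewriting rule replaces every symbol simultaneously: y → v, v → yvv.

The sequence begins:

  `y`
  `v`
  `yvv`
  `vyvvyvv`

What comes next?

Expanding vyvvyvv: v→yvv, y→v, v→yvv, v→yvv, y→v, v→yvv, v→yvv. Concatenated: yvv v yvv yvv v yvv yvv.

yvvvyvvyvvvyvvyvv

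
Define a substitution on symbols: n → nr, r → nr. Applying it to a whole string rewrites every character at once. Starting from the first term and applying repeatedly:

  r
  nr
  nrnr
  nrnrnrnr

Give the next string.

nrnrnrnrnrnrnrnr

Expanding nrnrnrnr: n→nr, r→nr, n→nr, r→nr, n→nr, r→nr, n→nr, r→nr. Concatenated: nr nr nr nr nr nr nr nr.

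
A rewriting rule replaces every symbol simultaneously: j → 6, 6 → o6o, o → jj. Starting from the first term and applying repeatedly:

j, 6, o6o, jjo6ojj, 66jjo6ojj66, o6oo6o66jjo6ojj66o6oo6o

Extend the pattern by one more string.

Rewriting the 23 symbols of o6oo6o66jjo6ojj66o6oo6o one by one yields jj o6o jj jj o6o jj o6o o6o 6 6 jj o6o jj 6 6 o6o o6o jj o6o jj jj o6o jj; concatenated:

jjo6ojjjjo6ojjo6oo6o66jjo6ojj66o6oo6ojjo6ojjjjo6ojj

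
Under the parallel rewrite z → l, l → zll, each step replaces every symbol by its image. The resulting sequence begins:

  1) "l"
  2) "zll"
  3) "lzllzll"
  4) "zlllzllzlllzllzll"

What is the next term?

φ(zlllzllzlllzllzll) expands symbol-by-symbol to l zll zll zll l zll zll l zll zll zll l zll zll l zll zll; joining the 17 pieces gives the next term.

lzllzllzlllzllzlllzllzllzlllzllzlllzllzll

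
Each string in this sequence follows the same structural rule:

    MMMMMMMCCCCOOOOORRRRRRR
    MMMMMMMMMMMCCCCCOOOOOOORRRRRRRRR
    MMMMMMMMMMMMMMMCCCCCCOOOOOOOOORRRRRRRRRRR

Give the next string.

MMMMMMMMMMMMMMMMMMMCCCCCCCOOOOOOOOOOORRRRRRRRRRRRR

Each string has the form M^{4n-1} C^{n+2} O^{2n+1} R^{2n+3}, where the shown terms are n = 2, 3, 4.
At n = 5 the blocks have lengths 19, 7, 11, 13.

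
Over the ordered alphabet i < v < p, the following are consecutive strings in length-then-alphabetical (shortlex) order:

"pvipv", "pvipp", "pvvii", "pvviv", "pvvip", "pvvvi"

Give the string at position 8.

pvvvp

Stepping forward 2 times from pvvvi: pvvvi → pvvvv, then the target.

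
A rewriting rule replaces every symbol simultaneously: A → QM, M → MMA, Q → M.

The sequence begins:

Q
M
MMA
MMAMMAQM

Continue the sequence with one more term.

Apply φ to MMAMMAQM symbol by symbol: M→MMA, M→MMA, A→QM, M→MMA, M→MMA, A→QM, Q→M, M→MMA; joined: MMA MMA QM MMA MMA QM M MMA.

MMAMMAQMMMAMMAQMMMMA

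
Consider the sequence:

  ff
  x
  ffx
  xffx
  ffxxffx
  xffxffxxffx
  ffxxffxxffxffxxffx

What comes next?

From term 3 onward, concatenate the second-to-last term with the last: ff·x = ffx, x·ffx = xffx, …
The next term joins xffxffxxffx and ffxxffxxffxffxxffx.

xffxffxxffxffxxffxxffxffxxffx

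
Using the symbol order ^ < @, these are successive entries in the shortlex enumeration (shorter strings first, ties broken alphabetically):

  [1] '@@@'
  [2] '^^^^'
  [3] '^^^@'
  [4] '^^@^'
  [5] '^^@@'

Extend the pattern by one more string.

The successor of ^^@@ increments the rightmost position that isn't already @ and resets every position after it to ^.

^@^^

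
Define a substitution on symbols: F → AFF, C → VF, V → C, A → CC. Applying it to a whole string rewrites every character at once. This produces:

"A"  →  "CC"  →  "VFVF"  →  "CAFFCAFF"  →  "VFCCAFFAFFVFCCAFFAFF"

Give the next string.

Applying the rule to each of the 20 symbols of VFCCAFFAFFVFCCAFFAFF gives the pieces C AFF VF VF CC AFF AFF CC AFF AFF C AFF VF VF CC AFF AFF CC AFF AFF, which concatenate to the answer.

CAFFVFVFCCAFFAFFCCAFFAFFCAFFVFVFCCAFFAFFCCAFFAFF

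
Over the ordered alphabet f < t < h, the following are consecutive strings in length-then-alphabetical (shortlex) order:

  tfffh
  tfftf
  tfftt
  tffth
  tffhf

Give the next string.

Find the rightmost character of tffhf below h, bump it to the next letter, and reset everything to its right to f.

tffht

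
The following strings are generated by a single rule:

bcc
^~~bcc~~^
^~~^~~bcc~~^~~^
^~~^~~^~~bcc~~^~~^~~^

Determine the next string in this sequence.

^~~^~~^~~^~~bcc~~^~~^~~^~~^

Every step adds ^~~ to the front and ~~^ to the end of the previous string.
So the next term is ^~~·^~~^~~^~~bcc~~^~~^~~^·~~^.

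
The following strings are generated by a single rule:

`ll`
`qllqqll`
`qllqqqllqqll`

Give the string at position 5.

qllqqqllqqqllqqqllqqll

The strings grow by a fixed prefix qllqq each time.
From qllqqqllqqll, 2 further steps: qllqqqllqqll → qllqqqllqqqllqqll → (answer).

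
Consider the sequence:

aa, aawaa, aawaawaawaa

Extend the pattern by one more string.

Each string is two copies of the previous one joined by 'w'.
So the next term is two copies of aawaawaawaa with 'w' between the halves.

aawaawaawaawaawaawaawaa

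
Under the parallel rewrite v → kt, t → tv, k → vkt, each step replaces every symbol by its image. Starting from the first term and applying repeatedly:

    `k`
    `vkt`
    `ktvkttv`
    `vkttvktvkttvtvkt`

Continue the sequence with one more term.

ktvkttvtvktvkttvktvkttvtvkttvktvkttv

Replace each of the 16 characters of vkttvktvkttvtvkt in place — kt vkt tv tv kt vkt tv kt vkt tv tv kt tv kt vkt tv — and concatenate.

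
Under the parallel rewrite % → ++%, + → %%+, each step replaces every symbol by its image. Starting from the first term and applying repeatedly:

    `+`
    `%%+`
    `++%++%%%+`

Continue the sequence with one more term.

Rewriting each symbol of ++%++%%%+: +→%%+, +→%%+, %→++%, +→%%+, +→%%+, %→++%, %→++%, %→++%, +→%%+, which concatenates to %%+ %%+ ++% %%+ %%+ ++% ++% ++% %%+.

%%+%%+++%%%+%%+++%++%++%%%+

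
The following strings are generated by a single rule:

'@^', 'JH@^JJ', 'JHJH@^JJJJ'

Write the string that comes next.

Each term wraps the previous one in JH on the left and JJ on the right.
One more step from JHJH@^JJJJ gives the answer.

JHJHJH@^JJJJJJ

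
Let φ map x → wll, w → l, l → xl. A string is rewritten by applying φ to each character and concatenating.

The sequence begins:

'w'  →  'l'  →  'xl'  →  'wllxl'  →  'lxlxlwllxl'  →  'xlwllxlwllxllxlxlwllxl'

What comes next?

Rewriting the 22 symbols of xlwllxlwllxllxlxlwllxl one by one yields wll xl l xl xl wll xl l xl xl wll xl xl wll xl wll xl l xl xl wll xl; concatenated:

wllxllxlxlwllxllxlxlwllxlxlwllxlwllxllxlxlwllxl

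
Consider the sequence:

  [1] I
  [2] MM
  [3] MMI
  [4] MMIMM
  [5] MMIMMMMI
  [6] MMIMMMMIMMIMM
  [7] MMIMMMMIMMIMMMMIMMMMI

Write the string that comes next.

MMIMMMMIMMIMMMMIMMMMIMMIMMMMIMMIMM

Each term (from the third on) is the previous term followed by the one before it: term 3 = MM·I = MMI.
Continuing: MMIMMMMIMMIMMMMIMMMMI · MMIMMMMIMMIMM gives term 8.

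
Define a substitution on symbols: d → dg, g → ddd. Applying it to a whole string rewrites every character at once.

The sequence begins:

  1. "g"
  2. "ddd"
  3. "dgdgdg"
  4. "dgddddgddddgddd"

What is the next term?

φ(dgddddgddddgddd) expands symbol-by-symbol to dg ddd dg dg dg dg ddd dg dg dg dg ddd dg dg dg; joining the 15 pieces gives the next term.

dgddddgdgdgdgddddgdgdgdgddddgdgdg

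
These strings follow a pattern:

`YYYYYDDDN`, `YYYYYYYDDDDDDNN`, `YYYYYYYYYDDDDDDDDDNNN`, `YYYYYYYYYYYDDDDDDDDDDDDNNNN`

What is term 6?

YYYYYYYYYYYYYYYDDDDDDDDDDDDDDDDDDNNNNNN

The n-th term is 2n+3 Y's then 3n D's then n N's (n = 1, 2, …).
For term 6, n = 6, so the run lengths are 15, 18, 6.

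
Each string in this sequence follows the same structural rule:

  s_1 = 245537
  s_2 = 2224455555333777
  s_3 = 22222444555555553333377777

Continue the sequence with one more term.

222222244445555555555533333337777777

Each string has the form 2^{2n-1} 4^{n} 5^{3n-1} 3^{2n-1} 7^{2n-1} (n = 1, 2, …).
For the next term, n = 4, so the run lengths are 7, 4, 11, 7, 7.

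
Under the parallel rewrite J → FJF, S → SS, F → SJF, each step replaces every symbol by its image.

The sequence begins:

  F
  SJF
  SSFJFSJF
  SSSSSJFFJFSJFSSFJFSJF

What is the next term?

SSSSSSSSSSFJFSJFSJFFJFSJFSSFJFSJFSSSSSJFFJFSJFSSFJFSJF

Applying the rule to each of the 21 symbols of SSSSSJFFJFSJFSSFJFSJF gives the pieces SS SS SS SS SS FJF SJF SJF FJF SJF SS FJF SJF SS SS SJF FJF SJF SS FJF SJF, which concatenate to the answer.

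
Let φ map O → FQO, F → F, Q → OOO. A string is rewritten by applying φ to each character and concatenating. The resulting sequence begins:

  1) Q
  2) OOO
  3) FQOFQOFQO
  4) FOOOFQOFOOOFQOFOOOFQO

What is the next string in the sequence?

Replace each of the 21 characters of FOOOFQOFOOOFQOFOOOFQO in place — F FQO FQO FQO F OOO FQO F FQO FQO FQO F OOO FQO F FQO FQO FQO F OOO FQO — and concatenate.

FFQOFQOFQOFOOOFQOFFQOFQOFQOFOOOFQOFFQOFQOFQOFOOOFQO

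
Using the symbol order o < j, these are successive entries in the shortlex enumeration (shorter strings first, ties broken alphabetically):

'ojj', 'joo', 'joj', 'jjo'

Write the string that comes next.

The successor of jjo increments the rightmost position that isn't already j and resets every position after it to o.

jjj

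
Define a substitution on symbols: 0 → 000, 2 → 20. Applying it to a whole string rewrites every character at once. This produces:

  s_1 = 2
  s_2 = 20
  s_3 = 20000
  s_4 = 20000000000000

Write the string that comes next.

Replace each of the 14 characters of 20000000000000 in place — 20 000 000 000 000 000 000 000 000 000 000 000 000 000 — and concatenate.

20000000000000000000000000000000000000000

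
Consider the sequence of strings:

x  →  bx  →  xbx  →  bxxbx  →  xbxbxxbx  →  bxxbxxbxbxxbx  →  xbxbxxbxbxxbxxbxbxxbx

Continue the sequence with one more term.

bxxbxxbxbxxbxxbxbxxbxbxxbxxbxbxxbx

This is a Fibonacci-style word recurrence s(k) = s(k−2)·s(k−1): e.g. x·bx = xbx.
The next term joins bxxbxxbxbxxbx and xbxbxxbxbxxbxxbxbxxbx.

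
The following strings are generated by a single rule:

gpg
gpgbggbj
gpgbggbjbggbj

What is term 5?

Each term is the previous one with bggbj appended.
From gpgbggbjbggbj, 2 further steps: gpgbggbjbggbj → gpgbggbjbggbjbggbj → (answer).

gpgbggbjbggbjbggbjbggbj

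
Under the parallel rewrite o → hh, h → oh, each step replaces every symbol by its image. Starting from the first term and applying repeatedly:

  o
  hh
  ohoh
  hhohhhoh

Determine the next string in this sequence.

ohohhhohohohhhoh

Rewriting each symbol of hhohhhoh: h→oh, h→oh, o→hh, h→oh, h→oh, h→oh, o→hh, h→oh, which concatenates to oh oh hh oh oh oh hh oh.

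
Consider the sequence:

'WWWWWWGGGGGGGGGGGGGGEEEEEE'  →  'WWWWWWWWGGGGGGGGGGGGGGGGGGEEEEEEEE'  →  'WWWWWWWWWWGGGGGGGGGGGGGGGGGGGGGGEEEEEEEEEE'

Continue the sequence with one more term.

Term n consists of 2n W's, followed by 4n+2 G's, followed by 2n E's, where the shown terms are n = 3, 4, 5.
For the next term, n = 6, so the run lengths are 12, 26, 12.

WWWWWWWWWWWWGGGGGGGGGGGGGGGGGGGGGGGGGGEEEEEEEEEEEE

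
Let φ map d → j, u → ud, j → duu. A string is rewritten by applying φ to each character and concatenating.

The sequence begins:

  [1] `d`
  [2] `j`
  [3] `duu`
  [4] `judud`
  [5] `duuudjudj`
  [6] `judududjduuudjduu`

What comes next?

Applying the rule to each of the 17 symbols of judududjduuudjduu gives the pieces duu ud j ud j ud j duu j ud ud ud j duu j ud ud, which concatenate to the answer.

duuudjudjudjduujudududjduujudud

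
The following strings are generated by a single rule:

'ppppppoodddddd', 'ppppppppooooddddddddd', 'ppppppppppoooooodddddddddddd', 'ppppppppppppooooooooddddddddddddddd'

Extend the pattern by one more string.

ppppppppppppppoooooooooodddddddddddddddddd

Term n consists of 2n+2 p's, followed by 2n-2 o's, followed by 3n d's, where the shown terms are n = 2, 3, 4, 5.
Setting n = 6 gives 14, 10, 18 characters in each block.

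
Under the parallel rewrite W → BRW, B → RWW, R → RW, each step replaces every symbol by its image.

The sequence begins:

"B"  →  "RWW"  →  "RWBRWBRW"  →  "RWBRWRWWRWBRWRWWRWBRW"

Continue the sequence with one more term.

RWBRWRWWRWBRWRWBRWBRWRWBRWRWWRWBRWRWBRWBRWRWBRWRWWRWBRW

Applying the rule to each of the 21 symbols of RWBRWRWWRWBRWRWWRWBRW gives the pieces RW BRW RWW RW BRW RW BRW BRW RW BRW RWW RW BRW RW BRW BRW RW BRW RWW RW BRW, which concatenate to the answer.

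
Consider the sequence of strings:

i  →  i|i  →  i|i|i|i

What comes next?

i|i|i|i|i|i|i|i

Every step duplicates the string with '|' between the halves.
So the next term is two copies of i|i|i|i with '|' between the halves.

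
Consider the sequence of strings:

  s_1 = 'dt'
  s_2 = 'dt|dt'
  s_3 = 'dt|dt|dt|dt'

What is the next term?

Each string is two copies of the previous one joined by '|'.
One more doubling of dt|dt|dt|dt gives the answer.

dt|dt|dt|dt|dt|dt|dt|dt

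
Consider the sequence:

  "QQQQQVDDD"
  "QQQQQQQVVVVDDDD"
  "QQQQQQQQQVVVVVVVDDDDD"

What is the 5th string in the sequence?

QQQQQQQQQQQQQVVVVVVVVVVVVVDDDDDDD

Each string has the form Q^{2n+3} V^{3n-2} D^{n+2} (n = 1, 2, …).
For term 5, n = 5, so the run lengths are 13, 13, 7.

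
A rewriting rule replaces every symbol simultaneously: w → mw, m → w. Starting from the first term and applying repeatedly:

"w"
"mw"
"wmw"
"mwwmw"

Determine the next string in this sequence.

wmwmwwmw

Apply φ to mwwmw symbol by symbol: m→w, w→mw, w→mw, m→w, w→mw; joined: w mw mw w mw.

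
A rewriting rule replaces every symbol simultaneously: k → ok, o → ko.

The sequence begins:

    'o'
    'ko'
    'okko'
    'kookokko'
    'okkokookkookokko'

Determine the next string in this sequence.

kookokkookkokookokkokookkookokko

φ(okkokookkookokko) expands symbol-by-symbol to ko ok ok ko ok ko ko ok ok ko ko ok ko ok ok ko; joining the 16 pieces gives the next term.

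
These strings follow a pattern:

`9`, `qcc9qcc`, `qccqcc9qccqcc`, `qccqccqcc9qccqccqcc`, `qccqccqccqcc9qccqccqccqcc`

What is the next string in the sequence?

s(k+1) = qcc·s(k)·qcc, so each term gains qcc as a prefix and qcc as a suffix.
Applying this once more to qccqccqccqcc9qccqccqccqcc:

qccqccqccqccqcc9qccqccqccqccqcc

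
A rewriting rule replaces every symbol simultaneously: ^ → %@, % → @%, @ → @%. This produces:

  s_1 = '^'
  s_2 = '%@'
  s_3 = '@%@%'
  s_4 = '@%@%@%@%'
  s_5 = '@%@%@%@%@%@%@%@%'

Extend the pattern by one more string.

@%@%@%@%@%@%@%@%@%@%@%@%@%@%@%@%

Applying the rule to each of the 16 symbols of @%@%@%@%@%@%@%@% gives the pieces @% @% @% @% @% @% @% @% @% @% @% @% @% @% @% @%, which concatenate to the answer.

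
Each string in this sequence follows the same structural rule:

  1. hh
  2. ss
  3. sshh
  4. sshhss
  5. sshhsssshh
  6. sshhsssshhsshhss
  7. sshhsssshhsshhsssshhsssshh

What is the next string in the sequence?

This is a Fibonacci-style word recurrence s(k) = s(k−1)·s(k−2): e.g. ss·hh = sshh.
The next term joins sshhsssshhsshhsssshhsssshh and sshhsssshhsshhss.

sshhsssshhsshhsssshhsssshhsshhsssshhsshhss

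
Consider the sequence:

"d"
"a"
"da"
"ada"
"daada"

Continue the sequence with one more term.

Each term (from the third on) is the two preceding terms concatenated in order: term 3 = d·a = da.
The next term joins ada and daada.

adadaada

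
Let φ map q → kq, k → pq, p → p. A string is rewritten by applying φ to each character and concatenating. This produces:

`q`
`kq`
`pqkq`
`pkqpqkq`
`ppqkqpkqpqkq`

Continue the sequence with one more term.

Apply φ to ppqkqpkqpqkq symbol by symbol: p→p, p→p, q→kq, k→pq, q→kq, p→p, k→pq, q→kq, p→p, q→kq, k→pq, q→kq; joined: p p kq pq kq p pq kq p kq pq kq.

ppkqpqkqppqkqpkqpqkq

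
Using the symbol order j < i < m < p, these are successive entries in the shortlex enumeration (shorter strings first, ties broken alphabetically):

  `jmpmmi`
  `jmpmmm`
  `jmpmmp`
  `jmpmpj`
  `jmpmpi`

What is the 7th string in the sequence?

Continuing the enumeration 2 steps past jmpmpi: jmpmpi → jmpmpm → (answer).

jmpmpp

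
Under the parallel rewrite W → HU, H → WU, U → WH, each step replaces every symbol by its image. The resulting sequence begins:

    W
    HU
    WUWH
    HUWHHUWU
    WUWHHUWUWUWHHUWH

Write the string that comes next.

Rewriting the 16 symbols of WUWHHUWUWUWHHUWH one by one yields HU WH HU WU WU WH HU WH HU WH HU WU WU WH HU WU; concatenated:

HUWHHUWUWUWHHUWHHUWHHUWUWUWHHUWU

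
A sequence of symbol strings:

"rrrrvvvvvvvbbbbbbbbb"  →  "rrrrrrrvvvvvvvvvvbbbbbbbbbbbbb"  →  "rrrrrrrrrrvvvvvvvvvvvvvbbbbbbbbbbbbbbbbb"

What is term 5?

The n-th term is 3n-2 r's then 3n+1 v's then 4n+1 b's, where the shown terms are n = 2, 3, 4.
At n = 6 the blocks have lengths 16, 19, 25.

rrrrrrrrrrrrrrrrvvvvvvvvvvvvvvvvvvvbbbbbbbbbbbbbbbbbbbbbbbbb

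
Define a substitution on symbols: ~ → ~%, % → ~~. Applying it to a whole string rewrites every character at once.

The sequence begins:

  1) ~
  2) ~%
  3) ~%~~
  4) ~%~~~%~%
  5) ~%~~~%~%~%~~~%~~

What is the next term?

Replace each of the 16 characters of ~%~~~%~%~%~~~%~~ in place — ~% ~~ ~% ~% ~% ~~ ~% ~~ ~% ~~ ~% ~% ~% ~~ ~% ~% — and concatenate.

~%~~~%~%~%~~~%~~~%~~~%~%~%~~~%~%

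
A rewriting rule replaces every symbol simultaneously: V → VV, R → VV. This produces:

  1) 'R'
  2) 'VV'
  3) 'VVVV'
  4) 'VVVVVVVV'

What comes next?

VVVVVVVVVVVVVVVV

Rewriting each symbol of VVVVVVVV: V→VV, V→VV, V→VV, V→VV, V→VV, V→VV, V→VV, V→VV, which concatenates to VV VV VV VV VV VV VV VV.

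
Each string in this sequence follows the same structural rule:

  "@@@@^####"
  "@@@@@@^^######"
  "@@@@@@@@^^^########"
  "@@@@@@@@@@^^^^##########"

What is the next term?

Each string has the form @^{2n} ^^{n-1} #^{2n}, where the shown terms are n = 2, 3, 4, 5.
For the next term, n = 6, so the run lengths are 12, 5, 12.

@@@@@@@@@@@@^^^^^############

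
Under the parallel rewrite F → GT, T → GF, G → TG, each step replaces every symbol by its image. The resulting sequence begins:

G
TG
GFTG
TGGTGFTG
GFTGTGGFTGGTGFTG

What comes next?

Applying the rule to each of the 16 symbols of GFTGTGGFTGGTGFTG gives the pieces TG GT GF TG GF TG TG GT GF TG TG GF TG GT GF TG, which concatenate to the answer.

TGGTGFTGGFTGTGGTGFTGTGGFTGGTGFTG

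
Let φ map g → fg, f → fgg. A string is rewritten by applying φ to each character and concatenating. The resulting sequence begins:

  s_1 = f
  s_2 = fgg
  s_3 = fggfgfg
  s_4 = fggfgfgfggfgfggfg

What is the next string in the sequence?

Replace each of the 17 characters of fggfgfgfggfgfggfg in place — fgg fg fg fgg fg fgg fg fgg fg fg fgg fg fgg fg fg fgg fg — and concatenate.

fggfgfgfggfgfggfgfggfgfgfggfgfggfgfgfggfg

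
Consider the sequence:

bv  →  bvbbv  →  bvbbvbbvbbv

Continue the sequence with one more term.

bvbbvbbvbbvbbvbbvbbvbbv

Each string is two copies of the previous one joined by 'b'.
One more doubling of bvbbvbbvbbv gives the answer.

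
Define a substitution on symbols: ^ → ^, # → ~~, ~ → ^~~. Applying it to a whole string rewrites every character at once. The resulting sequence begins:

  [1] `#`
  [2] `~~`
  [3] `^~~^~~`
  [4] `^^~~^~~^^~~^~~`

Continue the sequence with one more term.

^^^~~^~~^^~~^~~^^^~~^~~^^~~^~~

Applying the rule to each of the 14 symbols of ^^~~^~~^^~~^~~ gives the pieces ^ ^ ^~~ ^~~ ^ ^~~ ^~~ ^ ^ ^~~ ^~~ ^ ^~~ ^~~, which concatenate to the answer.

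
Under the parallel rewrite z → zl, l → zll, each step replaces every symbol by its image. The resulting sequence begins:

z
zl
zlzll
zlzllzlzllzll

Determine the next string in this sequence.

zlzllzlzllzllzlzllzlzllzllzlzllzll

φ(zlzllzlzllzll) expands symbol-by-symbol to zl zll zl zll zll zl zll zl zll zll zl zll zll; joining the 13 pieces gives the next term.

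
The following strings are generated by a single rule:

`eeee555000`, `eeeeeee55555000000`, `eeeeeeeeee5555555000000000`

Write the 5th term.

eeeeeeeeeeeeeeee55555555555000000000000000

Reading off run lengths: e runs 4, 7, 10; 5 runs 3, 5, 7; 0 runs 3, 6, 9 — each is linear in n (n = 1, 2, …).
For term 5, n = 5, so the run lengths are 16, 11, 15.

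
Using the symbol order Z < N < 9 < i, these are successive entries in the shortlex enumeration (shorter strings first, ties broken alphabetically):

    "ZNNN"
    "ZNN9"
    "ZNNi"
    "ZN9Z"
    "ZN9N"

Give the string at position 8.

Continuing the enumeration 3 steps past ZN9N: ZN9N → ZN99 → ZN9i → (answer).

ZNiZ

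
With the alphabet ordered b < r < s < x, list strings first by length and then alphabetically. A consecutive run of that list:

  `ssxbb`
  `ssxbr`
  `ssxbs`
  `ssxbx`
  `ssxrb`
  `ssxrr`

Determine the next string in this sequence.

ssxrs

Treat ssxrr as a base-4 numeral over the given alphabet and add one, carrying through any trailing x's.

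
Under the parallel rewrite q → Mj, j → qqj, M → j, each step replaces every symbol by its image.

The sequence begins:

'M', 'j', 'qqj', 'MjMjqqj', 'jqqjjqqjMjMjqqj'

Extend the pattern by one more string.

Rewriting the 15 symbols of jqqjjqqjMjMjqqj one by one yields qqj Mj Mj qqj qqj Mj Mj qqj j qqj j qqj Mj Mj qqj; concatenated:

qqjMjMjqqjqqjMjMjqqjjqqjjqqjMjMjqqj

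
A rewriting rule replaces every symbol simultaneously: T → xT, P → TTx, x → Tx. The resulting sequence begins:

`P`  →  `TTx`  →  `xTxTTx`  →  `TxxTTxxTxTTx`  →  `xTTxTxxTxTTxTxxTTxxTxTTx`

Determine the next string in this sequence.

TxxTxTTxxTTxTxxTTxxTxTTxxTTxTxxTxTTxTxxTTxxTxTTx

Applying the rule to each of the 24 symbols of xTTxTxxTxTTxTxxTTxxTxTTx gives the pieces Tx xT xT Tx xT Tx Tx xT Tx xT xT Tx xT Tx Tx xT xT Tx Tx xT Tx xT xT Tx, which concatenate to the answer.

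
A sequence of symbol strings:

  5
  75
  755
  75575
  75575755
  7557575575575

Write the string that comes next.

755757557557575575755

From term 3 onward, concatenate the last term with the second-to-last: 75·5 = 755, 755·75 = 75575, …
Continuing: 7557575575575 · 75575755 gives term 7.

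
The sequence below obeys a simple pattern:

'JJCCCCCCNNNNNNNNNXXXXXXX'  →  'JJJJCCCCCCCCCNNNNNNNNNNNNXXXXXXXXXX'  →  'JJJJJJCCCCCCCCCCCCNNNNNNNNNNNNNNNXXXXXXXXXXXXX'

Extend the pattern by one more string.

JJJJJJJJCCCCCCCCCCCCCCCNNNNNNNNNNNNNNNNNNXXXXXXXXXXXXXXXX

The n-th term is 2n-2 J's then 3n C's then 3n+3 N's then 3n+1 X's, where the shown terms are n = 2, 3, 4.
For the next term, n = 5, so the run lengths are 8, 15, 18, 16.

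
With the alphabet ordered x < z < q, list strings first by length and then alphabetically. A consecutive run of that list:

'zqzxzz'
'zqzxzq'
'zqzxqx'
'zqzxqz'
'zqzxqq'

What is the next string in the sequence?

zqzzxx

Find the rightmost character of zqzxqq below q, bump it to the next letter, and reset everything to its right to x.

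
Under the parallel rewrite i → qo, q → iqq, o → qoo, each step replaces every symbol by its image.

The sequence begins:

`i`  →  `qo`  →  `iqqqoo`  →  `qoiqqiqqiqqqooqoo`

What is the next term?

Replace each of the 17 characters of qoiqqiqqiqqqooqoo in place — iqq qoo qo iqq iqq qo iqq iqq qo iqq iqq iqq qoo qoo iqq qoo qoo — and concatenate.

iqqqooqoiqqiqqqoiqqiqqqoiqqiqqiqqqooqooiqqqooqoo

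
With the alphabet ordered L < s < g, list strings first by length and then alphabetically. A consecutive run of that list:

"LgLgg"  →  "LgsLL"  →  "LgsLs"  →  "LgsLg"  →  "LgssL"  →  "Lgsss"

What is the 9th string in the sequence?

Lgsgs

Stepping forward 3 times from Lgsss: Lgsss → Lgssg → LgsgL, then the target.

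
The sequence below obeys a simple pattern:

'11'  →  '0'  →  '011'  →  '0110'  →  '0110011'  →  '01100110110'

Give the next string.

Each term (from the third on) is the previous term followed by the one before it: term 3 = 0·11 = 011.
Continuing: 01100110110 · 0110011 gives term 7.

011001101100110011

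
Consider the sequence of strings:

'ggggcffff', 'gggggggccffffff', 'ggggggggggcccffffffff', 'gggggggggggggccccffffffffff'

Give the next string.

ggggggggggggggggcccccffffffffffff

Reading off run lengths: g runs 4, 7, 10, 13; c runs 1, 2, 3, 4; f runs 4, 6, 8, 10 — each is linear in n (n = 1, 2, …).
At n = 5 the blocks have lengths 16, 5, 12.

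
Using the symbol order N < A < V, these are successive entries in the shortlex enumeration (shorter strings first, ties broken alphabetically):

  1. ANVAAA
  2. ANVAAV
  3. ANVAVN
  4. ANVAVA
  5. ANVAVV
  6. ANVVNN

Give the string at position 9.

ANVVAN

Continuing the enumeration 3 steps past ANVVNN: ANVVNN → ANVVNA → ANVVNV → (answer).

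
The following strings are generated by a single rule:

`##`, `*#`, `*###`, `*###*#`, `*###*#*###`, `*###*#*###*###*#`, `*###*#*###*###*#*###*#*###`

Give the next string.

*###*#*###*###*#*###*#*###*###*#*###*###*#

This is a Fibonacci-style word recurrence s(k) = s(k−1)·s(k−2): e.g. *#·## = *###.
The next term joins *###*#*###*###*#*###*#*### and *###*#*###*###*#.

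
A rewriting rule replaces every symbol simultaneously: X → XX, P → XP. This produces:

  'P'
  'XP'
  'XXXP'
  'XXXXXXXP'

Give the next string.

XXXXXXXXXXXXXXXP

Expanding XXXXXXXP: X→XX, X→XX, X→XX, X→XX, X→XX, X→XX, X→XX, P→XP. Concatenated: XX XX XX XX XX XX XX XP.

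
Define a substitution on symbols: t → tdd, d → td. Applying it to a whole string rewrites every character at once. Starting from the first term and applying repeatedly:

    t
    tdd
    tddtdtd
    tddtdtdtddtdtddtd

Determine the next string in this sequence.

tddtdtdtddtdtddtdtddtdtdtddtdtddtdtdtddtd

Replace each of the 17 characters of tddtdtdtddtdtddtd in place — tdd td td tdd td tdd td tdd td td tdd td tdd td td tdd td — and concatenate.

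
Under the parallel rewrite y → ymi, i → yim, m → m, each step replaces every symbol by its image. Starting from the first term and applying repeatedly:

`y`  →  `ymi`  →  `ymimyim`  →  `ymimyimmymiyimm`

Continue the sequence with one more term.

ymimyimmymiyimmmymimyimymiyimmm

φ(ymimyimmymiyimm) expands symbol-by-symbol to ymi m yim m ymi yim m m ymi m yim ymi yim m m; joining the 15 pieces gives the next term.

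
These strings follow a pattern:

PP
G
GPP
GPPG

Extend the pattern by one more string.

GPPGGPP

Each term (from the third on) is the previous term followed by the one before it: term 3 = G·PP = GPP.
The next term joins GPPG and GPP.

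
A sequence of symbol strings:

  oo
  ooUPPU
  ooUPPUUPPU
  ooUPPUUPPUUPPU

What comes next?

Every step adds UPPU to the end: s(k+1) = s(k)·UPPU.
Applying this once more to ooUPPUUPPUUPPU:

ooUPPUUPPUUPPUUPPU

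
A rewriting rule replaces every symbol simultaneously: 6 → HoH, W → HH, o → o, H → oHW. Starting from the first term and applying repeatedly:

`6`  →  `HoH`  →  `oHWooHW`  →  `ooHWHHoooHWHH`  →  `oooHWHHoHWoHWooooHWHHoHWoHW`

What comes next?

Applying the rule to each of the 27 symbols of oooHWHHoHWoHWooooHWHHoHWoHW gives the pieces o o o oHW HH oHW oHW o oHW HH o oHW HH o o o o oHW HH oHW oHW o oHW HH o oHW HH, which concatenate to the answer.

ooooHWHHoHWoHWooHWHHooHWHHoooooHWHHoHWoHWooHWHHooHWHH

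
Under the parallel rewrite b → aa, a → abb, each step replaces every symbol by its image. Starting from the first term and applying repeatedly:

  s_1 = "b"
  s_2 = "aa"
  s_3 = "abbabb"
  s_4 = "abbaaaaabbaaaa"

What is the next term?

Applying the rule to each of the 14 symbols of abbaaaaabbaaaa gives the pieces abb aa aa abb abb abb abb abb aa aa abb abb abb abb, which concatenate to the answer.

abbaaaaabbabbabbabbabbaaaaabbabbabbabb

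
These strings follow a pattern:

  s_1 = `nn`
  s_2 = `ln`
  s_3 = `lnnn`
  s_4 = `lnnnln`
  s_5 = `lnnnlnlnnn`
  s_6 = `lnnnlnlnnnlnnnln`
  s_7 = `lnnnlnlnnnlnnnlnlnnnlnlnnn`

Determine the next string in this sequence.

From term 3 onward, concatenate the last term with the second-to-last: ln·nn = lnnn, lnnn·ln = lnnnln, …
So term 8 is lnnnlnlnnnlnnnlnlnnnlnlnnn·lnnnlnlnnnlnnnln.

lnnnlnlnnnlnnnlnlnnnlnlnnnlnnnlnlnnnlnnnln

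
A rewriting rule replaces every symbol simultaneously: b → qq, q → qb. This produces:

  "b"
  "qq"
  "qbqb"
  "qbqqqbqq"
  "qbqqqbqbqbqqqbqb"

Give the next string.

qbqqqbqbqbqqqbqqqbqqqbqbqbqqqbqq

φ(qbqqqbqbqbqqqbqb) expands symbol-by-symbol to qb qq qb qb qb qq qb qq qb qq qb qb qb qq qb qq; joining the 16 pieces gives the next term.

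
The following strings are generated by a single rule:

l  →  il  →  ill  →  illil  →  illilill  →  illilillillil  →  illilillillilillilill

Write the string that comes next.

illilillillilillilillillilillillil

This is a Fibonacci-style word recurrence s(k) = s(k−1)·s(k−2): e.g. il·l = ill.
Continuing: illilillillilillilill · illilillillil gives term 8.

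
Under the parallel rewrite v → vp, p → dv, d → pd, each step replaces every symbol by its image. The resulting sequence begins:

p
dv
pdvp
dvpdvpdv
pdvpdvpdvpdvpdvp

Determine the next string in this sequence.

φ(pdvpdvpdvpdvpdvp) expands symbol-by-symbol to dv pd vp dv pd vp dv pd vp dv pd vp dv pd vp dv; joining the 16 pieces gives the next term.

dvpdvpdvpdvpdvpdvpdvpdvpdvpdvpdv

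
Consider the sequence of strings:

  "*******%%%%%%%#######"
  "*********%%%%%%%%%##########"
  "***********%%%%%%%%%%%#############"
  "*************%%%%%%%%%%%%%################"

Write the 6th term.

Term n consists of 2n+1 *'s, followed by 2n+1 %'s, followed by 3n-2 #'s, where the shown terms are n = 3, 4, 5, 6.
For term 6, n = 8, so the run lengths are 17, 17, 22.

*****************%%%%%%%%%%%%%%%%%######################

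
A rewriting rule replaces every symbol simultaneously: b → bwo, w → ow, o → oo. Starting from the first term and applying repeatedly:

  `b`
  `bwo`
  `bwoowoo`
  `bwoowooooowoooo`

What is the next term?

bwoowooooowooooooooooowoooooooo

Applying the rule to each of the 15 symbols of bwoowooooowoooo gives the pieces bwo ow oo oo ow oo oo oo oo oo ow oo oo oo oo, which concatenate to the answer.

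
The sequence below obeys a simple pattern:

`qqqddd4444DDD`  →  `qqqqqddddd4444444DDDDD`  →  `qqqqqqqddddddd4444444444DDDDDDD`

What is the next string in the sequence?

Each string has the form q^{2n+1} d^{2n+1} 4^{3n+1} D^{2n+1} (n = 1, 2, …).
Setting n = 4 gives 9, 9, 13, 9 characters in each block.

qqqqqqqqqddddddddd4444444444444DDDDDDDDD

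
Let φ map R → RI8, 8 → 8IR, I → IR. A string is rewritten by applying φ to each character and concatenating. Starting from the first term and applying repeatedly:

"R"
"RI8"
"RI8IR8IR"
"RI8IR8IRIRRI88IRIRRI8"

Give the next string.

Rewriting the 21 symbols of RI8IR8IRIRRI88IRIRRI8 one by one yields RI8 IR 8IR IR RI8 8IR IR RI8 IR RI8 RI8 IR 8IR 8IR IR RI8 IR RI8 RI8 IR 8IR; concatenated:

RI8IR8IRIRRI88IRIRRI8IRRI8RI8IR8IR8IRIRRI8IRRI8RI8IR8IR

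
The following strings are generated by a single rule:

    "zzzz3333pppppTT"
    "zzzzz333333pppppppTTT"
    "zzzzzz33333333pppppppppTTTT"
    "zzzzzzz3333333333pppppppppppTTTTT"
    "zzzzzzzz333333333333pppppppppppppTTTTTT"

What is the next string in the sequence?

zzzzzzzzz33333333333333pppppppppppppppTTTTTTT

Term n consists of n+2 z's, followed by 2n 3's, followed by 2n+1 p's, followed by n T's, where the shown terms are n = 2, 3, 4, 5, 6.
Setting n = 7 gives 9, 14, 15, 7 characters in each block.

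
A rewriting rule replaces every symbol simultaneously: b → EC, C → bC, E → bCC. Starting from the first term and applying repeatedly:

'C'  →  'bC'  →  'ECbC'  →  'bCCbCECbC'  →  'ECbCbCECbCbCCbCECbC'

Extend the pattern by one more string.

bCCbCECbCECbCbCCbCECbCECbCbCECbCbCCbCECbC

Applying the rule to each of the 19 symbols of ECbCbCECbCbCCbCECbC gives the pieces bCC bC EC bC EC bC bCC bC EC bC EC bC bC EC bC bCC bC EC bC, which concatenate to the answer.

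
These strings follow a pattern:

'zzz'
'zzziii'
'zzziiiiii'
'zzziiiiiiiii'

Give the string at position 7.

zzziiiiiiiiiiiiiiiiii

Each term is the previous one with iii appended.
From zzziiiiiiiii, 3 further steps: zzziiiiiiiii → zzziiiiiiiiiiii → zzziiiiiiiiiiiiiii → (answer).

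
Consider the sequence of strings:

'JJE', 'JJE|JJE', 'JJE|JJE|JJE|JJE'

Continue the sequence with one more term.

JJE|JJE|JJE|JJE|JJE|JJE|JJE|JJE

Each string is two copies of the previous one joined by '|'.
So the next term is two copies of JJE|JJE|JJE|JJE with '|' between the halves.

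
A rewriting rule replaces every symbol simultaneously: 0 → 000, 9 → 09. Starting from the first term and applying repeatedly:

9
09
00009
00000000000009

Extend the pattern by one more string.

00000000000000000000000000000000000000009

Applying the rule to each of the 14 symbols of 00000000000009 gives the pieces 000 000 000 000 000 000 000 000 000 000 000 000 000 09, which concatenate to the answer.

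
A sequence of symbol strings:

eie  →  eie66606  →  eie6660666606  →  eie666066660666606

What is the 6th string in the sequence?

eie6660666606666066660666606

The strings grow by a fixed suffix 66606 each time.
From eie666066660666606, 2 further steps: eie666066660666606 → eie66606666066660666606 → (answer).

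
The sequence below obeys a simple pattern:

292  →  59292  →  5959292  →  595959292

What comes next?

Each term is the previous one with 59 prepended.
Applying this once more to 595959292:

59595959292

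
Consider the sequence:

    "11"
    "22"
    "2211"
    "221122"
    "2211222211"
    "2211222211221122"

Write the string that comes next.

22112222112211222211222211

This is a Fibonacci-style word recurrence s(k) = s(k−1)·s(k−2): e.g. 22·11 = 2211.
Continuing: 2211222211221122 · 2211222211 gives term 7.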